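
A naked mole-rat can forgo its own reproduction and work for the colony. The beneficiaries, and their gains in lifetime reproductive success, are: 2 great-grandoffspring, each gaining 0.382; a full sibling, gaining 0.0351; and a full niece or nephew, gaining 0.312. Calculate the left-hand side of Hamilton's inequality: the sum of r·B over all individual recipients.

0.19105

r to a great-grandoffspring = 1/8 (three parent–offspring links: r = (1/2)^3 = 1/8).
r to a full sibling = 0.5 (full sibs share both parents — two paths of length 2: r = 2·(1/2)^2 = 1/2).
r to a full niece or nephew = 0.25 (full aunt/uncle↔niece/nephew: two paths of length 3 through the shared grandparent pair: r = 2·(1/2)^3 = 1/4).
Summing one r·B term per recipient: 2·0.125·0.382 + 1·0.5·0.0351 + 1·0.25·0.312 = 0.19105.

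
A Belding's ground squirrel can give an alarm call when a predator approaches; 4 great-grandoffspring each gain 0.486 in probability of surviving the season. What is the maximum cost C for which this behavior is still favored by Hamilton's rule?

0.243

r to a great-grandoffspring = 0.125 (three parent–offspring links: r = (1/2)^3 = 1/8).
Hamilton's rule: n·r·B > C, so the trait is favored while C < n·r·B = 4·0.125·0.486 = 0.243.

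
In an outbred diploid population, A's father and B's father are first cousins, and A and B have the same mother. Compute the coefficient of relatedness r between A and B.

0.28125

Independent pedigree routes through distinct common ancestors add.
A and B are related in two ways: second cousins through their fathers (r = 1/32) and half-sibs through their shared mother (r = 1/4).
r = 1/32 + 1/4 = 0.28125.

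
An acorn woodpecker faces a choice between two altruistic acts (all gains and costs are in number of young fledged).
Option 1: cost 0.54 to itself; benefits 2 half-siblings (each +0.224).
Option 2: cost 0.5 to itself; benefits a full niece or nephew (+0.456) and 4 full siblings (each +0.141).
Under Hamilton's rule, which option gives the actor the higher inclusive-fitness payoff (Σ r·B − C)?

Option 1: r to a half-sibling = 0.25.
Option 1: Σ r·B − C = (2·0.25·0.224) − 0.54 = -0.428.
Option 2: r to a full niece or nephew = 0.25.
Option 2: r to a full sibling = 0.5.
Option 2: Σ r·B − C = (1·0.25·0.456 + 4·0.5·0.141) − 0.5 = -0.104.
Option 2 has the higher net inclusive-fitness payoff.

Option 2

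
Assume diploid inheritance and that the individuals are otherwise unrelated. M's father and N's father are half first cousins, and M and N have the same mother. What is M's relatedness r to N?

With two independent routes of shared ancestry, r is the sum of the two contributions.
M and N are related in two ways: half second cousins through their fathers (r = 1/64) and half-sibs through their shared mother (r = 1/4).
r = 1/64 + 1/4 = 17/64 = 0.265625.

0.265625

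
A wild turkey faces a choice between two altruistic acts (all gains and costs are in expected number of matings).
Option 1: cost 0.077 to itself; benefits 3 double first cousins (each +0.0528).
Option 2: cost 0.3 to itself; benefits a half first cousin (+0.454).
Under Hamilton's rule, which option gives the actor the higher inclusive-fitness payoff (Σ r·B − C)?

Option 1: r to a double first cousin = 0.25.
Option 1: Σ r·B − C = (3·0.25·0.0528) − 0.077 = -0.0374.
Option 2: r to a half first cousin = 0.0625.
Option 2: Σ r·B − C = (1·0.0625·0.454) − 0.3 = -0.271625.
Option 1 has the higher net inclusive-fitness payoff.

Option 1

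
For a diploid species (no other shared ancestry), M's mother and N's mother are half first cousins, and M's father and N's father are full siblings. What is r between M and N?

Relatedness sums over independent paths through distinct common ancestors.
M and N are related in two ways: half second cousins through their mothers (r = 1/64) and first cousins through their fathers (r = 1/8).
r = 1/64 + 1/8 = 0.140625.

0.140625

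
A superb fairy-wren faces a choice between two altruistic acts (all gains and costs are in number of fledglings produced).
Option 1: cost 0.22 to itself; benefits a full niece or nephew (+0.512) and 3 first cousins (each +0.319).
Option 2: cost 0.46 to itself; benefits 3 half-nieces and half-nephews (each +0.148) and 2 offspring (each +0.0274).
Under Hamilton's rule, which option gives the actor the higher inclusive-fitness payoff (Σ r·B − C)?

Option 1: r to a full niece or nephew = 0.25.
Option 1: r to a first cousin = 0.125.
Option 1: Σ r·B − C = (1·0.25·0.512 + 3·0.125·0.319) − 0.22 = 0.027625.
Option 2: r to a half-niece or half-nephew = 0.125.
Option 2: r to an offspring = 0.5.
Option 2: Σ r·B − C = (3·0.125·0.148 + 2·0.5·0.0274) − 0.46 = -0.3771.
Option 1 has the higher net inclusive-fitness payoff.

Option 1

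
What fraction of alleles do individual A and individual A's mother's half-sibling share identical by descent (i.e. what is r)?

Each parent–offspring link contributes a factor of 1/2, and independent paths through distinct common ancestors add.
Half-aunt/uncle↔niece/nephew: one path of length 3: r = (1/2)^3 = 1/8.

0.125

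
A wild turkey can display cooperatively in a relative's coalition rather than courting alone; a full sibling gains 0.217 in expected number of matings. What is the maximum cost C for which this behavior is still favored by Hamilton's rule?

0.1085

r to a full sibling = 1/2 (full sibs share both parents — two paths of length 2: r = 2·(1/2)^2 = 1/2).
Hamilton's rule: n·r·B > C, so the trait is favored while C < n·r·B = 1·0.5·0.217 = 0.1085.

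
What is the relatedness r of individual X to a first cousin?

Each parent–offspring link contributes a factor of 1/2, and independent paths through distinct common ancestors add.
First cousins share one grandparent pair — two paths of length 4: r = 2·(1/2)^4 = 1/8.

0.125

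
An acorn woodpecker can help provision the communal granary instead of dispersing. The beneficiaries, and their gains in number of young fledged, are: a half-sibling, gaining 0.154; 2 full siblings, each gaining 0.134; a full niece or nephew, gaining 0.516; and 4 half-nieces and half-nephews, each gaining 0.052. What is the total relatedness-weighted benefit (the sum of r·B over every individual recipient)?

0.3275

r to a half-sibling = 1/4 (half-sibs share one parent — one path of length 2: r = (1/2)^2 = 1/4).
r to a full sibling = 0.5 (full sibs share both parents — two paths of length 2: r = 2·(1/2)^2 = 1/2).
r to a full niece or nephew = 0.25 (full aunt/uncle↔niece/nephew: two paths of length 3 through the shared grandparent pair: r = 2·(1/2)^3 = 1/4).
r to a half-niece or half-nephew = 0.125 (half-aunt/uncle↔niece/nephew: one path of length 3: r = (1/2)^3 = 1/8).
Summing one r·B term per recipient: 1·0.25·0.154 + 2·0.5·0.134 + 1·0.25·0.516 + 4·0.125·0.052 = 0.3275.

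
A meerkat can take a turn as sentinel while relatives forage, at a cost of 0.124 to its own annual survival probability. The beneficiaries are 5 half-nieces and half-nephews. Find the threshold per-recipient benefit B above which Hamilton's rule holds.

0.1984

r to a half-niece or half-nephew = 0.125 (half-aunt/uncle↔niece/nephew: one path of length 3: r = (1/2)^3 = 1/8).
Hamilton's rule with n recipients of equal r: n·r·B > C, so B > C/(n·r) = 0.124/(5·0.125) = 0.1984.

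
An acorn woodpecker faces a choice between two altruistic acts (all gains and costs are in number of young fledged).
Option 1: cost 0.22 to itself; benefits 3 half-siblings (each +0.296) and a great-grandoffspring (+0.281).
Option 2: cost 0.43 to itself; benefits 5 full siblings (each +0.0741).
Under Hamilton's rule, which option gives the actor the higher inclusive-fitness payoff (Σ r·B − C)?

Option 1: r to a half-sibling = 0.25.
Option 1: r to a great-grandoffspring = 0.125.
Option 1: Σ r·B − C = (3·0.25·0.296 + 1·0.125·0.281) − 0.22 = 0.037125.
Option 2: r to a full sibling = 0.5.
Option 2: Σ r·B − C = (5·0.5·0.0741) − 0.43 = -0.24475.
Option 1 has the higher net inclusive-fitness payoff.

Option 1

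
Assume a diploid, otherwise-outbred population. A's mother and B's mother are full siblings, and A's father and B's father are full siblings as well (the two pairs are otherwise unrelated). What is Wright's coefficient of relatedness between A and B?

Relatedness sums over independent paths through distinct common ancestors.
A and B are related in two ways: first cousins through their mothers (r = 1/8) and first cousins through their fathers (r = 1/8) — i.e. double first cousins.
r = 1/8 + 1/8 = 0.25.

0.25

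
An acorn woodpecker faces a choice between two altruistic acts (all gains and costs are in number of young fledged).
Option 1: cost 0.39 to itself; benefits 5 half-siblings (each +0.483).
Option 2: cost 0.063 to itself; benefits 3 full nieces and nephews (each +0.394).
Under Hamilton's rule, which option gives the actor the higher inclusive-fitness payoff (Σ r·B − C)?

Option 2

Option 1: r to a half-sibling = 0.25.
Option 1: Σ r·B − C = (5·0.25·0.483) − 0.39 = 0.21375.
Option 2: r to a full niece or nephew = 0.25.
Option 2: Σ r·B − C = (3·0.25·0.394) − 0.063 = 0.2325.
Option 2 has the higher net inclusive-fitness payoff.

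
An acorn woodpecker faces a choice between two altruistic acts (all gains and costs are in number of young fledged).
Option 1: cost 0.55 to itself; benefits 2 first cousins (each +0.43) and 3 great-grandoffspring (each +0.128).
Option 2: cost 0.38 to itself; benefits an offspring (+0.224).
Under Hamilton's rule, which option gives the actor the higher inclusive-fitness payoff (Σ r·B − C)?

Option 1: r to a first cousin = 0.125.
Option 1: r to a great-grandoffspring = 0.125.
Option 1: Σ r·B − C = (2·0.125·0.43 + 3·0.125·0.128) − 0.55 = -0.3945.
Option 2: r to an offspring = 0.5.
Option 2: Σ r·B − C = (1·0.5·0.224) − 0.38 = -0.268.
Option 2 has the higher net inclusive-fitness payoff.

Option 2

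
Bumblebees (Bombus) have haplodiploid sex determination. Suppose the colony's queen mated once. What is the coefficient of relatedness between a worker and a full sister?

0.75

Haplodiploid full sisters inherit their father's entire haploid genome identically (contributing 1/2) and on average half of their mother's contribution (1/2 · 1/2 = 1/4); r = 1/2 + 1/4 = 3/4.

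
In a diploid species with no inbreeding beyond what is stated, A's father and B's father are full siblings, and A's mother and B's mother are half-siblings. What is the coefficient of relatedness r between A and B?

0.1875

Wright's path rule: contributions from independent ancestry routes add.
A and B are related in two ways: first cousins through their fathers (r = 1/8) and half first cousins through their mothers (r = 1/16).
r = 1/8 + 1/16 = 0.1875.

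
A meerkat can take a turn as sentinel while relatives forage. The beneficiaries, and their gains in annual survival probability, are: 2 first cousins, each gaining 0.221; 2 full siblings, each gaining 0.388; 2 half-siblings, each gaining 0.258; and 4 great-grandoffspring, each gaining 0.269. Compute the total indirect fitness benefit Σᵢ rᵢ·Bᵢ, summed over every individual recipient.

0.70675

r to a first cousin = 0.125 (first cousins share one grandparent pair — two paths of length 4: r = 2·(1/2)^4 = 1/8).
r to a full sibling = 1/2 (full sibs share both parents — two paths of length 2: r = 2·(1/2)^2 = 1/2).
r to a half-sibling = 1/4 (half-sibs share one parent — one path of length 2: r = (1/2)^2 = 1/4).
r to a great-grandoffspring = 1/8 (three parent–offspring links: r = (1/2)^3 = 1/8).
Summing one r·B term per recipient: 2·0.125·0.221 + 2·0.5·0.388 + 2·0.25·0.258 + 4·0.125·0.269 = 0.70675.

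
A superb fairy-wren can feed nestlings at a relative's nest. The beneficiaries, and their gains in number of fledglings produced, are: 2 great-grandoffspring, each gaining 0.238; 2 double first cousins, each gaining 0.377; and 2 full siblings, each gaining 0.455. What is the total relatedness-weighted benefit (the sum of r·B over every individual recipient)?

r to a great-grandoffspring = 1/8 (three parent–offspring links: r = (1/2)^3 = 1/8).
r to a double first cousin = 0.25 (double first cousins share both grandparent pairs — four paths of length 4: r = 4·(1/2)^4 = 1/4).
r to a full sibling = 0.5 (full sibs share both parents — two paths of length 2: r = 2·(1/2)^2 = 1/2).
Summing one r·B term per recipient: 2·0.125·0.238 + 2·0.25·0.377 + 2·0.5·0.455 = 0.703.

0.703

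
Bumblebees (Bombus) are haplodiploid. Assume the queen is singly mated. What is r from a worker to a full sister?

Haplodiploid full sisters inherit their father's entire haploid genome identically (contributing 1/2) and on average half of their mother's contribution (1/2 · 1/2 = 1/4); r = 1/2 + 1/4 = 3/4.

0.75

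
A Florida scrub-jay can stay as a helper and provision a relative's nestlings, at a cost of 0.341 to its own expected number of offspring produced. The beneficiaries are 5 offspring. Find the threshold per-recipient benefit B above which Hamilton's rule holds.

0.1364

r to an offspring = 1/2 (one parent–offspring link: r = (1/2)^1 = 1/2).
Hamilton's rule with n recipients of equal r: n·r·B > C, so B > C/(n·r) = 0.341/(5·0.5) = 0.1364.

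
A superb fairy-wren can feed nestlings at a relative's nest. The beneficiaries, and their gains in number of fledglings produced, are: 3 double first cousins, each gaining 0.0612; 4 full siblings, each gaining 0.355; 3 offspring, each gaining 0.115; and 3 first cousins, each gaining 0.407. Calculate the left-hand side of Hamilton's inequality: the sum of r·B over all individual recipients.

r to a double first cousin = 1/4 (double first cousins share both grandparent pairs — four paths of length 4: r = 4·(1/2)^4 = 1/4).
r to a full sibling = 0.5 (full sibs share both parents — two paths of length 2: r = 2·(1/2)^2 = 1/2).
r to an offspring = 1/2 (one parent–offspring link: r = (1/2)^1 = 1/2).
r to a first cousin = 0.125 (first cousins share one grandparent pair — two paths of length 4: r = 2·(1/2)^4 = 1/8).
Summing one r·B term per recipient: 3·0.25·0.0612 + 4·0.5·0.355 + 3·0.5·0.115 + 3·0.125·0.407 = 1.081025.

1.081025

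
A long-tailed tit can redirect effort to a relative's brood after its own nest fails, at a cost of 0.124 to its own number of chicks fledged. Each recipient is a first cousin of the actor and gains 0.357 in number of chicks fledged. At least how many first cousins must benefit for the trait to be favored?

r to a first cousin = 0.125 (first cousins share one grandparent pair — two paths of length 4: r = 2·(1/2)^4 = 1/8).
Hamilton's rule: n·r·B > C  ⇒  n > C/(r·B) = 0.124/(0.125·0.357) = 2.779.
The smallest integer exceeding 2.779 is 3.

3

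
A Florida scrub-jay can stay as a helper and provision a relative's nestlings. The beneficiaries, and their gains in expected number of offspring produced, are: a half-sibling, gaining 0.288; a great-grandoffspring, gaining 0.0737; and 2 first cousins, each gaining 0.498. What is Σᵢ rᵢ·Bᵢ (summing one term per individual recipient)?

r to a half-sibling = 0.25 (half-sibs share one parent — one path of length 2: r = (1/2)^2 = 1/4).
r to a great-grandoffspring = 1/8 (three parent–offspring links: r = (1/2)^3 = 1/8).
r to a first cousin = 1/8 (first cousins share one grandparent pair — two paths of length 4: r = 2·(1/2)^4 = 1/8).
Summing one r·B term per recipient: 1·0.25·0.288 + 1·0.125·0.0737 + 2·0.125·0.498 = 0.2057125.

0.2057125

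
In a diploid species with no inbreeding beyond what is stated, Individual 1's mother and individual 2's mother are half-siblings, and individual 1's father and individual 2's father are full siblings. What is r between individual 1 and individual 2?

Relatedness sums over independent paths through distinct common ancestors.
Individual 1 and individual 2 are related in two ways: half first cousins through their mothers (r = 1/16) and first cousins through their fathers (r = 1/8).
r = 1/16 + 1/8 = 0.1875.

0.1875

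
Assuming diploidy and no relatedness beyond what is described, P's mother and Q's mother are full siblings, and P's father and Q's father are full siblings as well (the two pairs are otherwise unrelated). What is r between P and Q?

0.25

Wright's path rule: contributions from independent ancestry routes add.
P and Q are related in two ways: first cousins through their mothers (r = 1/8) and first cousins through their fathers (r = 1/8) — i.e. double first cousins.
r = 1/8 + 1/8 = 0.25.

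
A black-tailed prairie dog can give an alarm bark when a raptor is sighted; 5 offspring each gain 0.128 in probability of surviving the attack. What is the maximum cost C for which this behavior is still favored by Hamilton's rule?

0.32

r to an offspring = 1/2 (one parent–offspring link: r = (1/2)^1 = 1/2).
Hamilton's rule: n·r·B > C, so the trait is favored while C < n·r·B = 5·0.5·0.128 = 0.32.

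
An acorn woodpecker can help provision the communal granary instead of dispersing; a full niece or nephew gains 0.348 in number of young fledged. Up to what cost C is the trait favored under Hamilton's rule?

0.087

r to a full niece or nephew = 0.25 (full aunt/uncle↔niece/nephew: two paths of length 3 through the shared grandparent pair: r = 2·(1/2)^3 = 1/4).
Hamilton's rule: n·r·B > C, so the trait is favored while C < n·r·B = 1·0.25·0.348 = 0.087.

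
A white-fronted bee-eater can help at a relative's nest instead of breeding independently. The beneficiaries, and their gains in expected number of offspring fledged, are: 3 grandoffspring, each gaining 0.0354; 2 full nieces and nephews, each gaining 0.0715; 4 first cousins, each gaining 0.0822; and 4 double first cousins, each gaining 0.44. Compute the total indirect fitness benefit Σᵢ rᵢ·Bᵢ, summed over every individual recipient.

0.5434

r to a grandoffspring = 1/4 (two parent–offspring links: r = (1/2)^2 = 1/4).
r to a full niece or nephew = 1/4 (full aunt/uncle↔niece/nephew: two paths of length 3 through the shared grandparent pair: r = 2·(1/2)^3 = 1/4).
r to a first cousin = 0.125 (first cousins share one grandparent pair — two paths of length 4: r = 2·(1/2)^4 = 1/8).
r to a double first cousin = 1/4 (double first cousins share both grandparent pairs — four paths of length 4: r = 4·(1/2)^4 = 1/4).
Summing one r·B term per recipient: 3·0.25·0.0354 + 2·0.25·0.0715 + 4·0.125·0.0822 + 4·0.25·0.44 = 0.5434.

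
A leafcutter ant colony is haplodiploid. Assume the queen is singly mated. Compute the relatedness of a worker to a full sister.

0.75

Haplodiploid full sisters inherit their father's entire haploid genome identically (contributing 1/2) and on average half of their mother's contribution (1/2 · 1/2 = 1/4); r = 1/2 + 1/4 = 3/4.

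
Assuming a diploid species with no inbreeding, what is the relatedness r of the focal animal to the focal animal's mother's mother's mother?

0.125

Each parent–offspring link contributes a factor of 1/2, and independent paths through distinct common ancestors add.
Three parent–offspring links: r = (1/2)^3 = 1/8.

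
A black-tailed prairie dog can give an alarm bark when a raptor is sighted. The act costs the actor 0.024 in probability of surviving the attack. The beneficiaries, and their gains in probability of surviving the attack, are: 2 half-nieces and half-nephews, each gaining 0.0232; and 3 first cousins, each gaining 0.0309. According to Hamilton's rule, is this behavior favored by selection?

No

Hamilton's rule: the trait is favored when the sum of r·B over every recipient exceeds the actor's cost C.
r to a half-niece or half-nephew = 1/8 (half-aunt/uncle↔niece/nephew: one path of length 3: r = (1/2)^3 = 1/8).
r to a first cousin = 1/8 (first cousins share one grandparent pair — two paths of length 4: r = 2·(1/2)^4 = 1/8).
Summing one r·B term per recipient: 2·0.125·0.0232 + 3·0.125·0.0309 = 0.0173875.
0.0173875 < 0.024: the indirect benefit is less than the cost.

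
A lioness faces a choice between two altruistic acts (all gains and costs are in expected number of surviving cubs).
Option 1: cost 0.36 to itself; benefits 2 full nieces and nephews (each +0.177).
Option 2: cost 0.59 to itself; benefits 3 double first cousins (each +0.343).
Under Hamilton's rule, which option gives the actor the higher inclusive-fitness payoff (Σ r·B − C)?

Option 1: r to a full niece or nephew = 0.25.
Option 1: Σ r·B − C = (2·0.25·0.177) − 0.36 = -0.2715.
Option 2: r to a double first cousin = 0.25.
Option 2: Σ r·B − C = (3·0.25·0.343) − 0.59 = -0.33275.
Option 1 has the higher net inclusive-fitness payoff.

Option 1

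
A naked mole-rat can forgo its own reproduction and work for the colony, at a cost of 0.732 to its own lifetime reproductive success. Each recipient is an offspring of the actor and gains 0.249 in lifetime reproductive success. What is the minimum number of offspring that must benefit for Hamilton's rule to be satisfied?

6

r to an offspring = 1/2 (one parent–offspring link: r = (1/2)^1 = 1/2).
Hamilton's rule: n·r·B > C  ⇒  n > C/(r·B) = 0.732/(0.5·0.249) = 5.88.
The smallest integer exceeding 5.88 is 6.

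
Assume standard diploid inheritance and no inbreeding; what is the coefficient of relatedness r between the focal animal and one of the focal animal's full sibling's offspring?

0.25

Each parent–offspring link contributes a factor of 1/2, and independent paths through distinct common ancestors add.
Full aunt/uncle↔niece/nephew: two paths of length 3 through the shared grandparent pair: r = 2·(1/2)^3 = 1/4.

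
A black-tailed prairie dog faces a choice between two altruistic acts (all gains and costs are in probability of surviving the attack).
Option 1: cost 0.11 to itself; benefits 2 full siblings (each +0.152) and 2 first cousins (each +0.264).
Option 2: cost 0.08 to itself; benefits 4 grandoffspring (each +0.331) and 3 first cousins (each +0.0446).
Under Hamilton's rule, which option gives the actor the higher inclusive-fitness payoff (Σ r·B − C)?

Option 2

Option 1: r to a full sibling = 0.5.
Option 1: r to a first cousin = 0.125.
Option 1: Σ r·B − C = (2·0.5·0.152 + 2·0.125·0.264) − 0.11 = 0.108.
Option 2: r to a grandoffspring = 0.25.
Option 2: r to a first cousin = 0.125.
Option 2: Σ r·B − C = (4·0.25·0.331 + 3·0.125·0.0446) − 0.08 = 0.267725.
Option 2 has the higher net inclusive-fitness payoff.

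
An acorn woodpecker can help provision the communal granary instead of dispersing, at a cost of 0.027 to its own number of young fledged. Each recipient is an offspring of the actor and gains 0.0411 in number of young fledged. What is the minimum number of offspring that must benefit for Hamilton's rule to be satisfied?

r to an offspring = 1/2 (one parent–offspring link: r = (1/2)^1 = 1/2).
Hamilton's rule: n·r·B > C  ⇒  n > C/(r·B) = 0.027/(0.5·0.0411) = 1.314.
The smallest integer exceeding 1.314 is 2.

2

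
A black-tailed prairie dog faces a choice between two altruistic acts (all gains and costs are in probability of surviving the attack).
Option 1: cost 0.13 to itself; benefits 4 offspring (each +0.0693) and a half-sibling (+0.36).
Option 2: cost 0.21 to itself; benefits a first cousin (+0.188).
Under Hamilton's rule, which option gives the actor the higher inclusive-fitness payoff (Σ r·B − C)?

Option 1: r to an offspring = 0.5.
Option 1: r to a half-sibling = 0.25.
Option 1: Σ r·B − C = (4·0.5·0.0693 + 1·0.25·0.36) − 0.13 = 0.0986.
Option 2: r to a first cousin = 0.125.
Option 2: Σ r·B − C = (1·0.125·0.188) − 0.21 = -0.1865.
Option 1 has the higher net inclusive-fitness payoff.

Option 1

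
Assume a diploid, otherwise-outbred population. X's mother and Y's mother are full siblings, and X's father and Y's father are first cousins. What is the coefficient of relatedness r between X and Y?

0.15625

Relatedness sums over independent paths through distinct common ancestors.
X and Y are related in two ways: first cousins through their mothers (r = 1/8) and second cousins through their fathers (r = 1/32).
r = 1/8 + 1/32 = 0.15625.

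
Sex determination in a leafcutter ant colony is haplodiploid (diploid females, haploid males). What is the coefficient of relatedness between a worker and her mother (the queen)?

One meiotic link between diploid queen and diploid daughter: r = 1/2.

0.5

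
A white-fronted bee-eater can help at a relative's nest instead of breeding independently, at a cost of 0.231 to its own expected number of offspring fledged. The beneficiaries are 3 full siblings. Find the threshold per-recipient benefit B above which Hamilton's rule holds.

0.154

r to a full sibling = 1/2 (full sibs share both parents — two paths of length 2: r = 2·(1/2)^2 = 1/2).
Hamilton's rule with n recipients of equal r: n·r·B > C, so B > C/(n·r) = 0.231/(3·0.5) = 0.154.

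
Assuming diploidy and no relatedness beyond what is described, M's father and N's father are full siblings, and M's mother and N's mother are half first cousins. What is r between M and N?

With two independent routes of shared ancestry, r is the sum of the two contributions.
M and N are related in two ways: first cousins through their fathers (r = 1/8) and half second cousins through their mothers (r = 1/64).
r = 1/8 + 1/64 = 9/64 = 0.140625.

0.140625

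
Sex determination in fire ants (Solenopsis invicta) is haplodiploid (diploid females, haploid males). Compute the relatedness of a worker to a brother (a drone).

0.25

Her haploid brother carries none of their father's genes and a random half of their mother's genome; that half matches the maternal half of her own genome with probability 1/2: r = 1/2 · 1/2 = 1/4.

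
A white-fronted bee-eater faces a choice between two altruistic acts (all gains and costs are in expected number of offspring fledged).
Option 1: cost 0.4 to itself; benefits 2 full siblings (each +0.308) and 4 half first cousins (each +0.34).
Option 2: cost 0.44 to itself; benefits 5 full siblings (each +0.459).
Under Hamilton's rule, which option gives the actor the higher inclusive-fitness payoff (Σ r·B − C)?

Option 1: r to a full sibling = 0.5.
Option 1: r to a half first cousin = 0.0625.
Option 1: Σ r·B − C = (2·0.5·0.308 + 4·0.0625·0.34) − 0.4 = -0.007.
Option 2: r to a full sibling = 0.5.
Option 2: Σ r·B − C = (5·0.5·0.459) − 0.44 = 0.7075.
Option 2 has the higher net inclusive-fitness payoff.

Option 2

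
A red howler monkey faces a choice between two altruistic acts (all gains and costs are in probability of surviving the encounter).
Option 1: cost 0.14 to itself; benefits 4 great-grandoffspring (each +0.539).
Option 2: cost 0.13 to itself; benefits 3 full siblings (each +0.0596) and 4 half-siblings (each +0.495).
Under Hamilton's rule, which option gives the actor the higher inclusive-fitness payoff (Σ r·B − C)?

Option 1: r to a great-grandoffspring = 0.125.
Option 1: Σ r·B − C = (4·0.125·0.539) − 0.14 = 0.1295.
Option 2: r to a full sibling = 0.5.
Option 2: r to a half-sibling = 0.25.
Option 2: Σ r·B − C = (3·0.5·0.0596 + 4·0.25·0.495) − 0.13 = 0.4544.
Option 2 has the higher net inclusive-fitness payoff.

Option 2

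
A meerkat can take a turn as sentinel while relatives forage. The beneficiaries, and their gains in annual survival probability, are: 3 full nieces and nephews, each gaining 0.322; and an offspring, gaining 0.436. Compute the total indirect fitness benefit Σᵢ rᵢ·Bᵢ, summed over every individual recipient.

0.4595

r to a full niece or nephew = 1/4 (full aunt/uncle↔niece/nephew: two paths of length 3 through the shared grandparent pair: r = 2·(1/2)^3 = 1/4).
r to an offspring = 0.5 (one parent–offspring link: r = (1/2)^1 = 1/2).
Summing one r·B term per recipient: 3·0.25·0.322 + 1·0.5·0.436 = 0.4595.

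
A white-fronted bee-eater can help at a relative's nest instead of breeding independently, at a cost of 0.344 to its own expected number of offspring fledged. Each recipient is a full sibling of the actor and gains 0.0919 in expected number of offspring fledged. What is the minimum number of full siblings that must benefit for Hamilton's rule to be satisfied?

r to a full sibling = 1/2 (full sibs share both parents — two paths of length 2: r = 2·(1/2)^2 = 1/2).
Hamilton's rule: n·r·B > C  ⇒  n > C/(r·B) = 0.344/(0.5·0.0919) = 7.486.
The smallest integer exceeding 7.486 is 8.

8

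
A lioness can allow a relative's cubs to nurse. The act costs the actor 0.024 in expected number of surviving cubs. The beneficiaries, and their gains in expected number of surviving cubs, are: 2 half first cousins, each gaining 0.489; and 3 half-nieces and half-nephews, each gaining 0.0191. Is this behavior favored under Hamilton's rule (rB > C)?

Hamilton's rule: the trait is favored when the sum of r·B over every recipient exceeds the actor's cost C.
r to a half first cousin = 1/16 (half first cousins share one grandparent — one path of length 4: r = (1/2)^4 = 1/16).
r to a half-niece or half-nephew = 1/8 (half-aunt/uncle↔niece/nephew: one path of length 3: r = (1/2)^3 = 1/8).
Summing one r·B term per recipient: 2·0.0625·0.489 + 3·0.125·0.0191 = 0.0682875.
0.0682875 > 0.024: the indirect benefit exceeds the cost.

Yes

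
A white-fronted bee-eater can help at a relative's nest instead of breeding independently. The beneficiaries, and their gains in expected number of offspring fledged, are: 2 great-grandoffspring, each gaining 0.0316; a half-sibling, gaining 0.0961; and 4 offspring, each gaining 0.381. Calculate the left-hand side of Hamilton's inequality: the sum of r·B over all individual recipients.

0.793925

r to a great-grandoffspring = 1/8 (three parent–offspring links: r = (1/2)^3 = 1/8).
r to a half-sibling = 0.25 (half-sibs share one parent — one path of length 2: r = (1/2)^2 = 1/4).
r to an offspring = 1/2 (one parent–offspring link: r = (1/2)^1 = 1/2).
Summing one r·B term per recipient: 2·0.125·0.0316 + 1·0.25·0.0961 + 4·0.5·0.381 = 0.793925.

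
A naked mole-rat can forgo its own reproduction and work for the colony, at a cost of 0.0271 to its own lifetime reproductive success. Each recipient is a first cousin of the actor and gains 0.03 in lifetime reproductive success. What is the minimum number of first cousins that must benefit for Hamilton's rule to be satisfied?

8

r to a first cousin = 0.125 (first cousins share one grandparent pair — two paths of length 4: r = 2·(1/2)^4 = 1/8).
Hamilton's rule: n·r·B > C  ⇒  n > C/(r·B) = 0.0271/(0.125·0.03) = 7.227.
The smallest integer exceeding 7.227 is 8.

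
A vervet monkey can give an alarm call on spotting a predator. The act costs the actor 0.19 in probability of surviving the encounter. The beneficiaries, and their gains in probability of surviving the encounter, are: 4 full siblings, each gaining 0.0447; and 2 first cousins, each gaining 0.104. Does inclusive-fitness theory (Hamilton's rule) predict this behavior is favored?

Hamilton's rule: the trait is favored when the sum of r·B over every recipient exceeds the actor's cost C.
r to a full sibling = 0.5 (full sibs share both parents — two paths of length 2: r = 2·(1/2)^2 = 1/2).
r to a first cousin = 0.125 (first cousins share one grandparent pair — two paths of length 4: r = 2·(1/2)^4 = 1/8).
Summing one r·B term per recipient: 4·0.5·0.0447 + 2·0.125·0.104 = 0.1154.
0.1154 < 0.19: the indirect benefit is less than the cost.

No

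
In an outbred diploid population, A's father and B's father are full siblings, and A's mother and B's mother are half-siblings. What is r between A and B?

Independent pedigree routes through distinct common ancestors add.
A and B are related in two ways: first cousins through their fathers (r = 1/8) and half first cousins through their mothers (r = 1/16).
r = 1/8 + 1/16 = 3/16 = 0.1875.

0.1875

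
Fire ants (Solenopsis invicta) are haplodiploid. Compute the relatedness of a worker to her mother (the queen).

0.5

One meiotic link between diploid queen and diploid daughter: r = 1/2.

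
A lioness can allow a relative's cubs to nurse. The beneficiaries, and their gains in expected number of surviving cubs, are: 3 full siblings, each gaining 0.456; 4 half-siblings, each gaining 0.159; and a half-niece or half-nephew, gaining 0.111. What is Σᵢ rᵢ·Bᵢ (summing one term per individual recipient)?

r to a full sibling = 0.5 (full sibs share both parents — two paths of length 2: r = 2·(1/2)^2 = 1/2).
r to a half-sibling = 0.25 (half-sibs share one parent — one path of length 2: r = (1/2)^2 = 1/4).
r to a half-niece or half-nephew = 0.125 (half-aunt/uncle↔niece/nephew: one path of length 3: r = (1/2)^3 = 1/8).
Summing one r·B term per recipient: 3·0.5·0.456 + 4·0.25·0.159 + 1·0.125·0.111 = 0.856875.

0.856875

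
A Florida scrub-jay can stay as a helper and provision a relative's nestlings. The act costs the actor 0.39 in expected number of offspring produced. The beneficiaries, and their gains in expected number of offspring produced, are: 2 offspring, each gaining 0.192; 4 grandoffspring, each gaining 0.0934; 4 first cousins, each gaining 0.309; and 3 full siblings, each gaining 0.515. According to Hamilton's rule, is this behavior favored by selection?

Yes

Hamilton's rule: the trait is favored when the sum of r·B over every recipient exceeds the actor's cost C.
r to an offspring = 0.5 (one parent–offspring link: r = (1/2)^1 = 1/2).
r to a grandoffspring = 0.25 (two parent–offspring links: r = (1/2)^2 = 1/4).
r to a first cousin = 0.125 (first cousins share one grandparent pair — two paths of length 4: r = 2·(1/2)^4 = 1/8).
r to a full sibling = 1/2 (full sibs share both parents — two paths of length 2: r = 2·(1/2)^2 = 1/2).
Summing one r·B term per recipient: 2·0.5·0.192 + 4·0.25·0.0934 + 4·0.125·0.309 + 3·0.5·0.515 = 1.2124.
1.2124 > 0.39: the indirect benefit exceeds the cost.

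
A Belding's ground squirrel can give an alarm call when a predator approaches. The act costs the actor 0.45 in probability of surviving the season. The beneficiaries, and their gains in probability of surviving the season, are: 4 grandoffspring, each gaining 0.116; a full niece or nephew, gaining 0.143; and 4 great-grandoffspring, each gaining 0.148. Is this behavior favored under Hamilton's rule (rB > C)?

No

Hamilton's rule: the trait is favored when the sum of r·B over every recipient exceeds the actor's cost C.
r to a grandoffspring = 1/4 (two parent–offspring links: r = (1/2)^2 = 1/4).
r to a full niece or nephew = 0.25 (full aunt/uncle↔niece/nephew: two paths of length 3 through the shared grandparent pair: r = 2·(1/2)^3 = 1/4).
r to a great-grandoffspring = 1/8 (three parent–offspring links: r = (1/2)^3 = 1/8).
Summing one r·B term per recipient: 4·0.25·0.116 + 1·0.25·0.143 + 4·0.125·0.148 = 0.22575.
0.22575 < 0.45: the indirect benefit is less than the cost.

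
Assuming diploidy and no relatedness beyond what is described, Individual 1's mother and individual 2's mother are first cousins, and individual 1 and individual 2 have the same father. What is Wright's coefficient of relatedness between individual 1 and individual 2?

0.28125

Independent pedigree routes through distinct common ancestors add.
Individual 1 and individual 2 are related in two ways: second cousins through their mothers (r = 1/32) and half-sibs through their shared father (r = 1/4).
r = 1/32 + 1/4 = 9/32 = 0.28125.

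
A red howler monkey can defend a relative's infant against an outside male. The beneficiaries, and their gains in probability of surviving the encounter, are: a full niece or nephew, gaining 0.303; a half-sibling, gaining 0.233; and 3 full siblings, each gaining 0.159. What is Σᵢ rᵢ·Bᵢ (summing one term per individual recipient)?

r to a full niece or nephew = 0.25 (full aunt/uncle↔niece/nephew: two paths of length 3 through the shared grandparent pair: r = 2·(1/2)^3 = 1/4).
r to a half-sibling = 1/4 (half-sibs share one parent — one path of length 2: r = (1/2)^2 = 1/4).
r to a full sibling = 0.5 (full sibs share both parents — two paths of length 2: r = 2·(1/2)^2 = 1/2).
Summing one r·B term per recipient: 1·0.25·0.303 + 1·0.25·0.233 + 3·0.5·0.159 = 0.3725.

0.3725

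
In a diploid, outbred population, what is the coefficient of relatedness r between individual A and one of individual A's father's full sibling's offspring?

0.125

Each parent–offspring link contributes a factor of 1/2, and independent paths through distinct common ancestors add.
First cousins share one grandparent pair — two paths of length 4: r = 2·(1/2)^4 = 1/8.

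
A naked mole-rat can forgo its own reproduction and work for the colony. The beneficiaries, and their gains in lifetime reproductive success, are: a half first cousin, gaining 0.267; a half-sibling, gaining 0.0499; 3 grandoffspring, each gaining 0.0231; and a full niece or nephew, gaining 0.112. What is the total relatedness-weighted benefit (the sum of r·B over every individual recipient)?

0.0744875

r to a half first cousin = 1/16 (half first cousins share one grandparent — one path of length 4: r = (1/2)^4 = 1/16).
r to a half-sibling = 0.25 (half-sibs share one parent — one path of length 2: r = (1/2)^2 = 1/4).
r to a grandoffspring = 1/4 (two parent–offspring links: r = (1/2)^2 = 1/4).
r to a full niece or nephew = 1/4 (full aunt/uncle↔niece/nephew: two paths of length 3 through the shared grandparent pair: r = 2·(1/2)^3 = 1/4).
Summing one r·B term per recipient: 1·0.0625·0.267 + 1·0.25·0.0499 + 3·0.25·0.0231 + 1·0.25·0.112 = 0.0744875.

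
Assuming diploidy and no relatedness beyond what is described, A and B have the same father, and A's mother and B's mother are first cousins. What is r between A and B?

0.28125

Wright's path rule: contributions from independent ancestry routes add.
A and B are related in two ways: half-sibs through their shared father (r = 1/4) and second cousins through their mothers (r = 1/32).
r = 1/4 + 1/32 = 0.28125.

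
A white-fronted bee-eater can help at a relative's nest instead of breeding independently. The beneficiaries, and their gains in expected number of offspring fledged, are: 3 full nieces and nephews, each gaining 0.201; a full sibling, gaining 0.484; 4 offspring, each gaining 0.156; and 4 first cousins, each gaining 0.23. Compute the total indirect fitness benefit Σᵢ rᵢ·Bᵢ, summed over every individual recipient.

r to a full niece or nephew = 0.25 (full aunt/uncle↔niece/nephew: two paths of length 3 through the shared grandparent pair: r = 2·(1/2)^3 = 1/4).
r to a full sibling = 1/2 (full sibs share both parents — two paths of length 2: r = 2·(1/2)^2 = 1/2).
r to an offspring = 1/2 (one parent–offspring link: r = (1/2)^1 = 1/2).
r to a first cousin = 1/8 (first cousins share one grandparent pair — two paths of length 4: r = 2·(1/2)^4 = 1/8).
Summing one r·B term per recipient: 3·0.25·0.201 + 1·0.5·0.484 + 4·0.5·0.156 + 4·0.125·0.23 = 0.81975.

0.81975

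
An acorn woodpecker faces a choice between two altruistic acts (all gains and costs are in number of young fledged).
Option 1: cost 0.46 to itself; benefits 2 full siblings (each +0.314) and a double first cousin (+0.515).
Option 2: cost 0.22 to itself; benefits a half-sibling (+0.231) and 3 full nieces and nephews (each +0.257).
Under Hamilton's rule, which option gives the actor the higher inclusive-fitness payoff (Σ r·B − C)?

Option 2

Option 1: r to a full sibling = 0.5.
Option 1: r to a double first cousin = 0.25.
Option 1: Σ r·B − C = (2·0.5·0.314 + 1·0.25·0.515) − 0.46 = -0.01725.
Option 2: r to a half-sibling = 0.25.
Option 2: r to a full niece or nephew = 0.25.
Option 2: Σ r·B − C = (1·0.25·0.231 + 3·0.25·0.257) − 0.22 = 0.0305.
Option 2 has the higher net inclusive-fitness payoff.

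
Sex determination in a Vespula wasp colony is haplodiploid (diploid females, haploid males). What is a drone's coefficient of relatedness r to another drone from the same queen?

Haploid brothers each carry a random half of the queen's diploid genome, so on average they share half: r = 1/2.

0.5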